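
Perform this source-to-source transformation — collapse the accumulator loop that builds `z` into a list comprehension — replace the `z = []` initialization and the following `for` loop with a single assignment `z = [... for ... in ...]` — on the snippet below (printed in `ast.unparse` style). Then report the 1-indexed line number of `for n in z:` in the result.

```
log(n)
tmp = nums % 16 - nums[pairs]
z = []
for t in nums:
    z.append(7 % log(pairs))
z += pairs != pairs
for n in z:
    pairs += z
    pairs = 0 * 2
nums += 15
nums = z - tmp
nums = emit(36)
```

Transformed code:
log(n)
tmp = nums % 16 - nums[pairs]
z = [7 % log(pairs) for t in nums]
z += pairs != pairs
for n in z:
    pairs += z
    pairs = 0 * 2
nums += 15
nums = z - tmp
nums = emit(36)

5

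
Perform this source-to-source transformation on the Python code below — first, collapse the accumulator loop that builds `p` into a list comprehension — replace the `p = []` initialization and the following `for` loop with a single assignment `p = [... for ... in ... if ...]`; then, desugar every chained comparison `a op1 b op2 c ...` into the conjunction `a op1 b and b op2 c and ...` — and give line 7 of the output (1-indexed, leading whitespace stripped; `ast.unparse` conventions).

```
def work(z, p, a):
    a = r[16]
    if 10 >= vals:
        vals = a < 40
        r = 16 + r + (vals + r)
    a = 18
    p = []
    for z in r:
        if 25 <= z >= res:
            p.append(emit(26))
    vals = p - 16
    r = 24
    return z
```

Transformed code:
def work(z, p, a):
    a = r[16]
    if 10 >= vals:
        vals = a < 40
        r = 16 + r + (vals + r)
    a = 18
    p = [emit(26) for z in r if 25 <= z and z >= res]
    vals = p - 16
    r = 24
    return z

p = [emit(26) for z in r if 25 <= z and z >= res]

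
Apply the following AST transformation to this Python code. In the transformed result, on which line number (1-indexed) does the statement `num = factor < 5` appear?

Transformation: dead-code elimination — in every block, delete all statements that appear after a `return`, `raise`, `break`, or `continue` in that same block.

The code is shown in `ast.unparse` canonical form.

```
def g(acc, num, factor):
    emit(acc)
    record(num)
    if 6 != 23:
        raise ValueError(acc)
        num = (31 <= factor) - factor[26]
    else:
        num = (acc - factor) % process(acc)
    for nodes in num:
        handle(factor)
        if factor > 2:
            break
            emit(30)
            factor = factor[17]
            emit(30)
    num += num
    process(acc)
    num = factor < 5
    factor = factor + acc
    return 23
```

14

Transformed code:
def g(acc, num, factor):
    emit(acc)
    record(num)
    if 6 != 23:
        raise ValueError(acc)
    else:
        num = (acc - factor) % process(acc)
    for nodes in num:
        handle(factor)
        if factor > 2:
            break
    num += num
    process(acc)
    num = factor < 5
    factor = factor + acc
    return 23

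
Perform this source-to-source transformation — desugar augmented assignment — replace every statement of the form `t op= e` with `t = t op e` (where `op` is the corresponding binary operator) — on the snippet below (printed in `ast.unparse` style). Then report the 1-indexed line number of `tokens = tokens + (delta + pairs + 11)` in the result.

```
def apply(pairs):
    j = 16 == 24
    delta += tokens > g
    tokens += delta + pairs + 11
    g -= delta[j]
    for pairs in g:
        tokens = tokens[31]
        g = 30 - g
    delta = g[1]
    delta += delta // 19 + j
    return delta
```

4

Transformed code:
def apply(pairs):
    j = 16 == 24
    delta = delta + (tokens > g)
    tokens = tokens + (delta + pairs + 11)
    g = g - delta[j]
    for pairs in g:
        tokens = tokens[31]
        g = 30 - g
    delta = g[1]
    delta = delta + (delta // 19 + j)
    return delta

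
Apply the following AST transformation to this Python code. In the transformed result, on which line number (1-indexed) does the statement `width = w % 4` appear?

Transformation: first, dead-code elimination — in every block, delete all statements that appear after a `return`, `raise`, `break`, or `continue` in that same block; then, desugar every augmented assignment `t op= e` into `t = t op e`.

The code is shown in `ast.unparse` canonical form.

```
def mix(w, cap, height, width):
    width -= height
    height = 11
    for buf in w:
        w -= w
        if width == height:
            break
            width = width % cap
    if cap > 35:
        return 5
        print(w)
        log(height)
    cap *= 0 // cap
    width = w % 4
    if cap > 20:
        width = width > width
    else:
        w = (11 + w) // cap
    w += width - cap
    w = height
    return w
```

11

Transformed code:
def mix(w, cap, height, width):
    width = width - height
    height = 11
    for buf in w:
        w = w - w
        if width == height:
            break
    if cap > 35:
        return 5
    cap = cap * (0 // cap)
    width = w % 4
    if cap > 20:
        width = width > width
    else:
        w = (11 + w) // cap
    w = w + (width - cap)
    w = height
    return w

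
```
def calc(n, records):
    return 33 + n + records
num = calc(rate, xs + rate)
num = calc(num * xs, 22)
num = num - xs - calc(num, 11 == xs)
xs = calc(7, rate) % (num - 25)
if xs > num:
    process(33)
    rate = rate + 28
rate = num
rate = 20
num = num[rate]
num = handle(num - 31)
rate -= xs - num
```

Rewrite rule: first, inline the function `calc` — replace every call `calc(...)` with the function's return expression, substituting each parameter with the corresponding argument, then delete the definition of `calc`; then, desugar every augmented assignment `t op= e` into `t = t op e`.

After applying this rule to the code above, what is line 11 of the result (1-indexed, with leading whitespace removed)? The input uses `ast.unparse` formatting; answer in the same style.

num = handle(num - 31)

Transformed code:
num = 33 + rate + (xs + rate)
num = 33 + num * xs + 22
num = num - xs - (33 + num + (11 == xs))
xs = (33 + 7 + rate) % (num - 25)
if xs > num:
    process(33)
    rate = rate + 28
rate = num
rate = 20
num = num[rate]
num = handle(num - 31)
rate = rate - (xs - num)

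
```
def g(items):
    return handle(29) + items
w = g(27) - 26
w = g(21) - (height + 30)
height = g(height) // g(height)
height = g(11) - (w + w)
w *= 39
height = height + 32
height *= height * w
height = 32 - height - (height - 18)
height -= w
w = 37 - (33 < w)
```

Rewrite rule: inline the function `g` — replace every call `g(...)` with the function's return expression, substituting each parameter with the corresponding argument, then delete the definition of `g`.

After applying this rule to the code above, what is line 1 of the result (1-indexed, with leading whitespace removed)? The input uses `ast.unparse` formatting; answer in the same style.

Transformed code:
w = handle(29) + 27 - 26
w = handle(29) + 21 - (height + 30)
height = (handle(29) + height) // (handle(29) + height)
height = handle(29) + 11 - (w + w)
w *= 39
height = height + 32
height *= height * w
height = 32 - height - (height - 18)
height -= w
w = 37 - (33 < w)

w = handle(29) + 27 - 26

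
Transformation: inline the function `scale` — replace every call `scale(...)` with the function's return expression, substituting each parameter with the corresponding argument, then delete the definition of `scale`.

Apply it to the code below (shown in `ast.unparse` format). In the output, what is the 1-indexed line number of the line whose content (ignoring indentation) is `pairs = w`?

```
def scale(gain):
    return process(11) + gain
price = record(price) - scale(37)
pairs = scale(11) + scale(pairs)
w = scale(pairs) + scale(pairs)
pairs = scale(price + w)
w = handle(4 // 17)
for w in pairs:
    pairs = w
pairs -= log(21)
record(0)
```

7

Transformed code:
price = record(price) - (process(11) + 37)
pairs = process(11) + 11 + (process(11) + pairs)
w = process(11) + pairs + (process(11) + pairs)
pairs = process(11) + (price + w)
w = handle(4 // 17)
for w in pairs:
    pairs = w
pairs -= log(21)
record(0)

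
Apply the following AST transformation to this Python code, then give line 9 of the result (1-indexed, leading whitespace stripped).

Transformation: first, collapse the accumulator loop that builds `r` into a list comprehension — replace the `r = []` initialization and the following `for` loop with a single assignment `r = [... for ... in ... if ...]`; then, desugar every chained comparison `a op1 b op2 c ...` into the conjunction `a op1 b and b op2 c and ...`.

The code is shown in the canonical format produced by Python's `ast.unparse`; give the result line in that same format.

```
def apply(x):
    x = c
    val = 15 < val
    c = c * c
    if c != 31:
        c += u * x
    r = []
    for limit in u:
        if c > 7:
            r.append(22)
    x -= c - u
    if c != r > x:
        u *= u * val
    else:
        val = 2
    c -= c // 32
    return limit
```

Transformed code:
def apply(x):
    x = c
    val = 15 < val
    c = c * c
    if c != 31:
        c += u * x
    r = [22 for limit in u if c > 7]
    x -= c - u
    if c != r and r > x:
        u *= u * val
    else:
        val = 2
    c -= c // 32
    return limit

if c != r and r > x:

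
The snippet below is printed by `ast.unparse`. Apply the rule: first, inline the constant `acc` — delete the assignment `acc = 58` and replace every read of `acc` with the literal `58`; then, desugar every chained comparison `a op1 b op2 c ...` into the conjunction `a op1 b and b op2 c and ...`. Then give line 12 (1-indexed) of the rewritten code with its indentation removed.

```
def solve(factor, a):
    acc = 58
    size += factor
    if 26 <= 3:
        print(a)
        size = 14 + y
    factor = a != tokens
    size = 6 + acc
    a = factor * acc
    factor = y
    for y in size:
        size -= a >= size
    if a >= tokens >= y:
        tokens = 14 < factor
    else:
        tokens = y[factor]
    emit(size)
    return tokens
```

if a >= tokens and tokens >= y:

Transformed code:
def solve(factor, a):
    size += factor
    if 26 <= 3:
        print(a)
        size = 14 + y
    factor = a != tokens
    size = 6 + 58
    a = factor * 58
    factor = y
    for y in size:
        size -= a >= size
    if a >= tokens and tokens >= y:
        tokens = 14 < factor
    else:
        tokens = y[factor]
    emit(size)
    return tokens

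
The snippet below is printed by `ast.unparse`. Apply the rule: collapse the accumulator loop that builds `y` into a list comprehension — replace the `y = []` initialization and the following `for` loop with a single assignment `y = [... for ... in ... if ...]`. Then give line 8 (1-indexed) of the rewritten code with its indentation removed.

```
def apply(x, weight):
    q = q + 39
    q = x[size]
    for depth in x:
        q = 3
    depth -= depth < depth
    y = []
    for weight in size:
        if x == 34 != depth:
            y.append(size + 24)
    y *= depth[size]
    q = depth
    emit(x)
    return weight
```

Transformed code:
def apply(x, weight):
    q = q + 39
    q = x[size]
    for depth in x:
        q = 3
    depth -= depth < depth
    y = [size + 24 for weight in size if x == 34 != depth]
    y *= depth[size]
    q = depth
    emit(x)
    return weight

y *= depth[size]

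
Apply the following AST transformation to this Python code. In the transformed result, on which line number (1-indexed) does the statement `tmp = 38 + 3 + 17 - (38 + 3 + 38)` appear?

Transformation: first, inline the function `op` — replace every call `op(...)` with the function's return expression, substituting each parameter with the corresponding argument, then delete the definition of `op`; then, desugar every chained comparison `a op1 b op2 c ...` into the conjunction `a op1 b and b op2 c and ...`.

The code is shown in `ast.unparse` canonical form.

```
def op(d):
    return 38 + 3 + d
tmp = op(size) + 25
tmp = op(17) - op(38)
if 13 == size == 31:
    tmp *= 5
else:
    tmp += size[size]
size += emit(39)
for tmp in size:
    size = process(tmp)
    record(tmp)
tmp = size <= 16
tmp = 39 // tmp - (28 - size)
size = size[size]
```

2

Transformed code:
tmp = 38 + 3 + size + 25
tmp = 38 + 3 + 17 - (38 + 3 + 38)
if 13 == size and size == 31:
    tmp *= 5
else:
    tmp += size[size]
size += emit(39)
for tmp in size:
    size = process(tmp)
    record(tmp)
tmp = size <= 16
tmp = 39 // tmp - (28 - size)
size = size[size]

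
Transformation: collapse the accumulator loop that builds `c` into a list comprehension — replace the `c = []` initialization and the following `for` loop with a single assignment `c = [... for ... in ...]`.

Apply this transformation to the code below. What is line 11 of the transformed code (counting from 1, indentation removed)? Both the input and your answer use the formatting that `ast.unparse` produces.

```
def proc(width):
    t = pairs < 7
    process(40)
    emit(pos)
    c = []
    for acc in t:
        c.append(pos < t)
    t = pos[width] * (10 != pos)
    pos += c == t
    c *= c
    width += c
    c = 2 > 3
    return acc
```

Transformed code:
def proc(width):
    t = pairs < 7
    process(40)
    emit(pos)
    c = [pos < t for acc in t]
    t = pos[width] * (10 != pos)
    pos += c == t
    c *= c
    width += c
    c = 2 > 3
    return acc

return acc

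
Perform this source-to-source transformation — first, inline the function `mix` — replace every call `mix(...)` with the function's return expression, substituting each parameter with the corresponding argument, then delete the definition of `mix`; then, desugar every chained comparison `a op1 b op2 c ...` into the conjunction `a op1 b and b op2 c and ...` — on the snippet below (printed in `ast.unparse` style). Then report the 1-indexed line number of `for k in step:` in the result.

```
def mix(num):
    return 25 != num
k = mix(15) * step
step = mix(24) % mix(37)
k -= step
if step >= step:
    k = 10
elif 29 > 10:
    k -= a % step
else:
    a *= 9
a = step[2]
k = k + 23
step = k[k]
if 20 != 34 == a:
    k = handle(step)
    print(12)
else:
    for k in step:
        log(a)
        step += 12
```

17

Transformed code:
k = (25 != 15) * step
step = (25 != 24) % (25 != 37)
k -= step
if step >= step:
    k = 10
elif 29 > 10:
    k -= a % step
else:
    a *= 9
a = step[2]
k = k + 23
step = k[k]
if 20 != 34 and 34 == a:
    k = handle(step)
    print(12)
else:
    for k in step:
        log(a)
        step += 12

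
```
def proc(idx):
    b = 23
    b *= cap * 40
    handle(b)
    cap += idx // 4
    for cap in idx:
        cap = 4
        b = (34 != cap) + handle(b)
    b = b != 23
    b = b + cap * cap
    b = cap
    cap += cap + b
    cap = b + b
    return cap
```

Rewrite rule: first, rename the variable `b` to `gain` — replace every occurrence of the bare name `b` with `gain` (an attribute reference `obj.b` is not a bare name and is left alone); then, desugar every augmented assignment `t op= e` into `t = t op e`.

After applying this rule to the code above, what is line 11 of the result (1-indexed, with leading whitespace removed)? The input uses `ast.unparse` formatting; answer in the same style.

Transformed code:
def proc(idx):
    gain = 23
    gain = gain * (cap * 40)
    handle(gain)
    cap = cap + idx // 4
    for cap in idx:
        cap = 4
        gain = (34 != cap) + handle(gain)
    gain = gain != 23
    gain = gain + cap * cap
    gain = cap
    cap = cap + (cap + gain)
    cap = gain + gain
    return cap

gain = cap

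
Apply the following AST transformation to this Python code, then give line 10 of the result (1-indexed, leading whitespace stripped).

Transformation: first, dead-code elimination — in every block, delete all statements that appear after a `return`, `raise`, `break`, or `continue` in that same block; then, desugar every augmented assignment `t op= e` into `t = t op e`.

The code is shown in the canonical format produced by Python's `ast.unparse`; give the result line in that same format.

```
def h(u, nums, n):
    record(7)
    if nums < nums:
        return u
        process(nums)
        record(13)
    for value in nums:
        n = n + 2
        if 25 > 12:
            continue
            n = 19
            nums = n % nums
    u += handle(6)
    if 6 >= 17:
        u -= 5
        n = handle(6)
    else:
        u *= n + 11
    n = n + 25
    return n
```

Transformed code:
def h(u, nums, n):
    record(7)
    if nums < nums:
        return u
    for value in nums:
        n = n + 2
        if 25 > 12:
            continue
    u = u + handle(6)
    if 6 >= 17:
        u = u - 5
        n = handle(6)
    else:
        u = u * (n + 11)
    n = n + 25
    return n

if 6 >= 17:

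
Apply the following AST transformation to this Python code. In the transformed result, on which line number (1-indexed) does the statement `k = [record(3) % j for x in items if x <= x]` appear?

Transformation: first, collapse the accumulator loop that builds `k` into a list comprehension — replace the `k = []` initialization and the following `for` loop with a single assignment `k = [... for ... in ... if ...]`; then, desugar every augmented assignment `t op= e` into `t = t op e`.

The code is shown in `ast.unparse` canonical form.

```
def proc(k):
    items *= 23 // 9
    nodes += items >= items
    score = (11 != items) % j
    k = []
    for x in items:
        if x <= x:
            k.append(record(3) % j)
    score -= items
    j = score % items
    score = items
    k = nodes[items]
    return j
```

Transformed code:
def proc(k):
    items = items * (23 // 9)
    nodes = nodes + (items >= items)
    score = (11 != items) % j
    k = [record(3) % j for x in items if x <= x]
    score = score - items
    j = score % items
    score = items
    k = nodes[items]
    return j

5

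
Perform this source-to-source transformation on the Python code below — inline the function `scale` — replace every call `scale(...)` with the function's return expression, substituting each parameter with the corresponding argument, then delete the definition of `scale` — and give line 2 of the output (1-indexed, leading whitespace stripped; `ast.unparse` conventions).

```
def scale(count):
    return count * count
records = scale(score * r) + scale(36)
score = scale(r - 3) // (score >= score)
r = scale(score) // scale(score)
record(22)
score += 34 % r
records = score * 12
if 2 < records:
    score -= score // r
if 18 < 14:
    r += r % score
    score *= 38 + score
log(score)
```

score = (r - 3) * (r - 3) // (score >= score)

Transformed code:
records = score * r * (score * r) + 36 * 36
score = (r - 3) * (r - 3) // (score >= score)
r = score * score // (score * score)
record(22)
score += 34 % r
records = score * 12
if 2 < records:
    score -= score // r
if 18 < 14:
    r += r % score
    score *= 38 + score
log(score)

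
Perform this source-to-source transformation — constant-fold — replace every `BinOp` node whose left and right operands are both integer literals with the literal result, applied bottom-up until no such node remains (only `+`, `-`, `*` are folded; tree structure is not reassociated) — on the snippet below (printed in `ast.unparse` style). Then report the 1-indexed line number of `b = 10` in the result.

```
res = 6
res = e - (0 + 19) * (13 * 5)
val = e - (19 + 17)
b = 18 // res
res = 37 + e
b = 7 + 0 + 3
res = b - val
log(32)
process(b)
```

Transformed code:
res = 6
res = e - 1235
val = e - 36
b = 18 // res
res = 37 + e
b = 10
res = b - val
log(32)
process(b)

6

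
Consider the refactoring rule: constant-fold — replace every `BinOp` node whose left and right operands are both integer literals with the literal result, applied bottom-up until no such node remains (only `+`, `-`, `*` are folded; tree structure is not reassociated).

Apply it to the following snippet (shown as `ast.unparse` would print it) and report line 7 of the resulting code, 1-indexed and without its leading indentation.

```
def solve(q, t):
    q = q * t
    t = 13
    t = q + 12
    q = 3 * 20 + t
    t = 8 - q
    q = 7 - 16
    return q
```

Transformed code:
def solve(q, t):
    q = q * t
    t = 13
    t = q + 12
    q = 60 + t
    t = 8 - q
    q = -9
    return q

q = -9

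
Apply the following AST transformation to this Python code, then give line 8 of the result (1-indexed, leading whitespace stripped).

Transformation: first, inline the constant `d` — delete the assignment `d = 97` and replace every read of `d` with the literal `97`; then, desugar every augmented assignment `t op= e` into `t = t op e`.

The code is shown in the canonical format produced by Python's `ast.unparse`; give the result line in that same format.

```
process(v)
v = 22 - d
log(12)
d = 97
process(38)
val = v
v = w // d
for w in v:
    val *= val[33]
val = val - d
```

Transformed code:
process(v)
v = 22 - 97
log(12)
process(38)
val = v
v = w // 97
for w in v:
    val = val * val[33]
val = val - 97

val = val * val[33]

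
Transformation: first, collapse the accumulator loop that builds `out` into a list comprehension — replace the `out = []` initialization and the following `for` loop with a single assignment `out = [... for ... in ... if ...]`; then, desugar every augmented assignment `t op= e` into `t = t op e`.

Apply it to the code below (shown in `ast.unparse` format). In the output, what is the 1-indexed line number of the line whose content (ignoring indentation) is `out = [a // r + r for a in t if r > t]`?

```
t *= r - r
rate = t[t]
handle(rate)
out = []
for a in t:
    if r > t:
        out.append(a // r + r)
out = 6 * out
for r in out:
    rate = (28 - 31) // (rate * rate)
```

4

Transformed code:
t = t * (r - r)
rate = t[t]
handle(rate)
out = [a // r + r for a in t if r > t]
out = 6 * out
for r in out:
    rate = (28 - 31) // (rate * rate)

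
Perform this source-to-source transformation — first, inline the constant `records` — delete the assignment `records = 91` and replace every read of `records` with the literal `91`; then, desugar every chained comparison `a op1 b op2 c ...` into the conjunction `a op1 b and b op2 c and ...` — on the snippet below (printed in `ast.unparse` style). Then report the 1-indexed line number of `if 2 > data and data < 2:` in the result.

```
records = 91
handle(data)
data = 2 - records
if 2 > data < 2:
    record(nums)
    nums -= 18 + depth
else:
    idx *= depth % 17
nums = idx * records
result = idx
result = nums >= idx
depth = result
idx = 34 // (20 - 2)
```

3

Transformed code:
handle(data)
data = 2 - 91
if 2 > data and data < 2:
    record(nums)
    nums -= 18 + depth
else:
    idx *= depth % 17
nums = idx * 91
result = idx
result = nums >= idx
depth = result
idx = 34 // (20 - 2)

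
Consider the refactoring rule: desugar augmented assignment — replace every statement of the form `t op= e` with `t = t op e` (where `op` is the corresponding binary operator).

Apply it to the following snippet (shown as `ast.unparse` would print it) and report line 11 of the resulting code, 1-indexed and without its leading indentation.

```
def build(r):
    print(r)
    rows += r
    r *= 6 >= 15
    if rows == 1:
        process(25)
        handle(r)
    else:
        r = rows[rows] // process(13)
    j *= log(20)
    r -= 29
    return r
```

Transformed code:
def build(r):
    print(r)
    rows = rows + r
    r = r * (6 >= 15)
    if rows == 1:
        process(25)
        handle(r)
    else:
        r = rows[rows] // process(13)
    j = j * log(20)
    r = r - 29
    return r

r = r - 29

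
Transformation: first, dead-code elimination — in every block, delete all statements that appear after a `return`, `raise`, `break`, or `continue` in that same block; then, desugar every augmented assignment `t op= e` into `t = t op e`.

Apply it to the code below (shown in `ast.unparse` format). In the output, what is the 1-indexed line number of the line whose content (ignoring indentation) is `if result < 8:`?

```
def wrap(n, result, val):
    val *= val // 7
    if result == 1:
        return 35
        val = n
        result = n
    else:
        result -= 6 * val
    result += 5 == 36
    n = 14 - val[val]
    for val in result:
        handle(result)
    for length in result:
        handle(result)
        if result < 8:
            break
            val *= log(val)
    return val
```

13

Transformed code:
def wrap(n, result, val):
    val = val * (val // 7)
    if result == 1:
        return 35
    else:
        result = result - 6 * val
    result = result + (5 == 36)
    n = 14 - val[val]
    for val in result:
        handle(result)
    for length in result:
        handle(result)
        if result < 8:
            break
    return val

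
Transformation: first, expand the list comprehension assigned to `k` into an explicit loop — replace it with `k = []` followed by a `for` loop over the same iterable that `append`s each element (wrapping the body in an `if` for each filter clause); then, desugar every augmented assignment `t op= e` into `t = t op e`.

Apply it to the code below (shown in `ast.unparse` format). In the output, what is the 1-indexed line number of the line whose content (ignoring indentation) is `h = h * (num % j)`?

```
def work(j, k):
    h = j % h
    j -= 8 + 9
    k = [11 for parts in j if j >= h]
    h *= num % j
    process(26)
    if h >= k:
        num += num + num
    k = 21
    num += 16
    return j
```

Transformed code:
def work(j, k):
    h = j % h
    j = j - (8 + 9)
    k = []
    for parts in j:
        if j >= h:
            k.append(11)
    h = h * (num % j)
    process(26)
    if h >= k:
        num = num + (num + num)
    k = 21
    num = num + 16
    return j

8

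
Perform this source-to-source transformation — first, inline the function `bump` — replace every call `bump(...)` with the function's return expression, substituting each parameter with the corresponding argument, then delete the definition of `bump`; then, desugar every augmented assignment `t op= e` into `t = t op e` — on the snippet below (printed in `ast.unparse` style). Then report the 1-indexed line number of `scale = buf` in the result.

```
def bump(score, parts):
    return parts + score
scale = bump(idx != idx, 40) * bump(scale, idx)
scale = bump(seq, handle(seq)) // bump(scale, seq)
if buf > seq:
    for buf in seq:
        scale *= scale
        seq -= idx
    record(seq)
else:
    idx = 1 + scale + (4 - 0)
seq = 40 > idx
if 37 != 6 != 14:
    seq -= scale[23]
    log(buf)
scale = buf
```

14

Transformed code:
scale = (40 + (idx != idx)) * (idx + scale)
scale = (handle(seq) + seq) // (seq + scale)
if buf > seq:
    for buf in seq:
        scale = scale * scale
        seq = seq - idx
    record(seq)
else:
    idx = 1 + scale + (4 - 0)
seq = 40 > idx
if 37 != 6 != 14:
    seq = seq - scale[23]
    log(buf)
scale = buf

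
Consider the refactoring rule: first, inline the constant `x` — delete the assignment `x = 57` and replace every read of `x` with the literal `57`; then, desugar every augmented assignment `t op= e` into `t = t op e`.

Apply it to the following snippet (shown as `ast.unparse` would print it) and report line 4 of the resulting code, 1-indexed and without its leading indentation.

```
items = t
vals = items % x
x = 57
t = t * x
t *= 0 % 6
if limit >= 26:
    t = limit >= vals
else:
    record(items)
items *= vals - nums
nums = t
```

Transformed code:
items = t
vals = items % 57
t = t * 57
t = t * (0 % 6)
if limit >= 26:
    t = limit >= vals
else:
    record(items)
items = items * (vals - nums)
nums = t

t = t * (0 % 6)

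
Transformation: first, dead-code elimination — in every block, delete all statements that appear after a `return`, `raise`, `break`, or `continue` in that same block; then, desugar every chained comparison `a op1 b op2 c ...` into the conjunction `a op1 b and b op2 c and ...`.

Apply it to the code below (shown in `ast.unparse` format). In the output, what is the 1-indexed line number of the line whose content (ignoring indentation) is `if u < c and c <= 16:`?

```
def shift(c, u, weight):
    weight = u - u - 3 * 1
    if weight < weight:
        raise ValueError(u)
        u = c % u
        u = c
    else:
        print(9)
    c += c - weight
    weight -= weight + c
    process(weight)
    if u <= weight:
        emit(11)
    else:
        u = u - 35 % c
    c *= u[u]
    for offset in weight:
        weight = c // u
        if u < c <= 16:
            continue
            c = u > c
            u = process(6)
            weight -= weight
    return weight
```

Transformed code:
def shift(c, u, weight):
    weight = u - u - 3 * 1
    if weight < weight:
        raise ValueError(u)
    else:
        print(9)
    c += c - weight
    weight -= weight + c
    process(weight)
    if u <= weight:
        emit(11)
    else:
        u = u - 35 % c
    c *= u[u]
    for offset in weight:
        weight = c // u
        if u < c and c <= 16:
            continue
    return weight

17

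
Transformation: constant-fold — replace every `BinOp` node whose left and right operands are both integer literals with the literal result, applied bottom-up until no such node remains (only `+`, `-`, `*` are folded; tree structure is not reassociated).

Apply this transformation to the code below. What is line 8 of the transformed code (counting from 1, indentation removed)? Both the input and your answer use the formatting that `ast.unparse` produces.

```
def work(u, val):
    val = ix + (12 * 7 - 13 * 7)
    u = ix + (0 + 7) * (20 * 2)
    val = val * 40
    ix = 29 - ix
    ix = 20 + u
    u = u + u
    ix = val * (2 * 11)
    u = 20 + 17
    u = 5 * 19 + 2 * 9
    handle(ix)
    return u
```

ix = val * 22

Transformed code:
def work(u, val):
    val = ix + -7
    u = ix + 280
    val = val * 40
    ix = 29 - ix
    ix = 20 + u
    u = u + u
    ix = val * 22
    u = 37
    u = 113
    handle(ix)
    return u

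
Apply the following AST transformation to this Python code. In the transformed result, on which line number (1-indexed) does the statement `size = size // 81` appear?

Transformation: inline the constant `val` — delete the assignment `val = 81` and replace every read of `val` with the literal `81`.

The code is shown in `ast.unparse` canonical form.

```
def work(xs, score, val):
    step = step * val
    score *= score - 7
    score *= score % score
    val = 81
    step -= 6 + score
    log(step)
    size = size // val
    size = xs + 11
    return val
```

7

Transformed code:
def work(xs, score, val):
    step = step * 81
    score *= score - 7
    score *= score % score
    step -= 6 + score
    log(step)
    size = size // 81
    size = xs + 11
    return 81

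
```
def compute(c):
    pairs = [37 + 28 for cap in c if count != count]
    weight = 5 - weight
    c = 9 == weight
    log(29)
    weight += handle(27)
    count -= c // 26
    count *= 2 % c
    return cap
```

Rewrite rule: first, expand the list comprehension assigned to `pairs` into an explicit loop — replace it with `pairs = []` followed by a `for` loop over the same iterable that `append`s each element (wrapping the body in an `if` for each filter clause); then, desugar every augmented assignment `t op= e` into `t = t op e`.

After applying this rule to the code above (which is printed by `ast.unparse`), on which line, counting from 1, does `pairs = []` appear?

2

Transformed code:
def compute(c):
    pairs = []
    for cap in c:
        if count != count:
            pairs.append(37 + 28)
    weight = 5 - weight
    c = 9 == weight
    log(29)
    weight = weight + handle(27)
    count = count - c // 26
    count = count * (2 % c)
    return cap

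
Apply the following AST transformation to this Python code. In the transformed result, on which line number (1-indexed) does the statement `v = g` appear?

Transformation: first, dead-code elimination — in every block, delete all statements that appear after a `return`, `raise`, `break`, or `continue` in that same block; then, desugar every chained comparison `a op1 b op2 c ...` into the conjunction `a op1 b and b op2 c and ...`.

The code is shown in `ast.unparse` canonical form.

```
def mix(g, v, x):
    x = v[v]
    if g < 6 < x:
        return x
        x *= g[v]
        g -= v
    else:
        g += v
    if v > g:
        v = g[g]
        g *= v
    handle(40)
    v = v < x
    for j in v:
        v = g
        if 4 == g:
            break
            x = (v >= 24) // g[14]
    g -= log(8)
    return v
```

Transformed code:
def mix(g, v, x):
    x = v[v]
    if g < 6 and 6 < x:
        return x
    else:
        g += v
    if v > g:
        v = g[g]
        g *= v
    handle(40)
    v = v < x
    for j in v:
        v = g
        if 4 == g:
            break
    g -= log(8)
    return v

13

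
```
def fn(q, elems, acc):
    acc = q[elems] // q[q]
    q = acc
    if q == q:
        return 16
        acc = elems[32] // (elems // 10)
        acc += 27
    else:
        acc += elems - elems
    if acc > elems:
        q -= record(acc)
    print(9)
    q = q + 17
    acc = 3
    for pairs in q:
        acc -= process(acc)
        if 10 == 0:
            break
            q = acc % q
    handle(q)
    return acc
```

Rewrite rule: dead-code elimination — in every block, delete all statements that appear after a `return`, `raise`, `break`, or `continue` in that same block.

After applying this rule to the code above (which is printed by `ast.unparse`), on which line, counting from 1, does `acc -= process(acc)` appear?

14

Transformed code:
def fn(q, elems, acc):
    acc = q[elems] // q[q]
    q = acc
    if q == q:
        return 16
    else:
        acc += elems - elems
    if acc > elems:
        q -= record(acc)
    print(9)
    q = q + 17
    acc = 3
    for pairs in q:
        acc -= process(acc)
        if 10 == 0:
            break
    handle(q)
    return acc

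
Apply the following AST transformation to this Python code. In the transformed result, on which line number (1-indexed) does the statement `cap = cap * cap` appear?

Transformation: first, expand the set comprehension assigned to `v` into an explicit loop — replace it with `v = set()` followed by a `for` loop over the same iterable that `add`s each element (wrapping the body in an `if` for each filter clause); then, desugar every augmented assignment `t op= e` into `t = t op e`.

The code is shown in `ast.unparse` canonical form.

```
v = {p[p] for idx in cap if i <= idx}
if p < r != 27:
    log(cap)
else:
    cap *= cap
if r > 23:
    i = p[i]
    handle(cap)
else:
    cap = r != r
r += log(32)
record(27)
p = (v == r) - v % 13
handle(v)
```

Transformed code:
v = set()
for idx in cap:
    if i <= idx:
        v.add(p[p])
if p < r != 27:
    log(cap)
else:
    cap = cap * cap
if r > 23:
    i = p[i]
    handle(cap)
else:
    cap = r != r
r = r + log(32)
record(27)
p = (v == r) - v % 13
handle(v)

8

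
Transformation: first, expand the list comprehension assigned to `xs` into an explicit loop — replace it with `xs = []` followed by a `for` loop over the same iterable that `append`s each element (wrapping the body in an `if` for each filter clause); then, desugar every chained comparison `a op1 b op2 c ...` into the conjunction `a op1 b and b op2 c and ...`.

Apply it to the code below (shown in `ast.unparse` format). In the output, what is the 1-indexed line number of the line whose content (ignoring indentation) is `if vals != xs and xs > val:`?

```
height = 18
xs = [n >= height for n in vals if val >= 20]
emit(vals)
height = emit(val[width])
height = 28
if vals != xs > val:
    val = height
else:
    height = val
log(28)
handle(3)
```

Transformed code:
height = 18
xs = []
for n in vals:
    if val >= 20:
        xs.append(n >= height)
emit(vals)
height = emit(val[width])
height = 28
if vals != xs and xs > val:
    val = height
else:
    height = val
log(28)
handle(3)

9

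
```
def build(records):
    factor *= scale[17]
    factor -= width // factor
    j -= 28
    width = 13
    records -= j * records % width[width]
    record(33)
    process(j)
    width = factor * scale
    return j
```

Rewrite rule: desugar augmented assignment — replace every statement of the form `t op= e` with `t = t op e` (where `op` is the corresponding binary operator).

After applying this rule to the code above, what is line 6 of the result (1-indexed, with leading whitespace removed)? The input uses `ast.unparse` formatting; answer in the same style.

Transformed code:
def build(records):
    factor = factor * scale[17]
    factor = factor - width // factor
    j = j - 28
    width = 13
    records = records - j * records % width[width]
    record(33)
    process(j)
    width = factor * scale
    return j

records = records - j * records % width[width]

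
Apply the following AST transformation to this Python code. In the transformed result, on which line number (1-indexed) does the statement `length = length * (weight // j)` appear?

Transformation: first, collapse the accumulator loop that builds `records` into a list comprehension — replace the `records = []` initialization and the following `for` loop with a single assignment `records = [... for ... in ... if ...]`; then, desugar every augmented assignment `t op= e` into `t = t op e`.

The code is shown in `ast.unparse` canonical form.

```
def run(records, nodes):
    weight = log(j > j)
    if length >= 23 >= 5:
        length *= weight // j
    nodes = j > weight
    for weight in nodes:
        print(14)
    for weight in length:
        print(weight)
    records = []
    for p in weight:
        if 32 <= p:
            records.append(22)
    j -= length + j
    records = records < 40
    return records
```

4

Transformed code:
def run(records, nodes):
    weight = log(j > j)
    if length >= 23 >= 5:
        length = length * (weight // j)
    nodes = j > weight
    for weight in nodes:
        print(14)
    for weight in length:
        print(weight)
    records = [22 for p in weight if 32 <= p]
    j = j - (length + j)
    records = records < 40
    return records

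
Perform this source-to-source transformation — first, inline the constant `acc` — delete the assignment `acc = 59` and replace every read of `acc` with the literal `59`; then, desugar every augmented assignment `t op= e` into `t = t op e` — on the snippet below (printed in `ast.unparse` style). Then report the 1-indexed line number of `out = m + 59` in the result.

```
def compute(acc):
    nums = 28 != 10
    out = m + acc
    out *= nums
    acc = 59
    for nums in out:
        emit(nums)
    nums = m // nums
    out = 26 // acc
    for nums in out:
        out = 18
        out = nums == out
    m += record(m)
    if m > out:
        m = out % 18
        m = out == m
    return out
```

Transformed code:
def compute(acc):
    nums = 28 != 10
    out = m + 59
    out = out * nums
    for nums in out:
        emit(nums)
    nums = m // nums
    out = 26 // 59
    for nums in out:
        out = 18
        out = nums == out
    m = m + record(m)
    if m > out:
        m = out % 18
        m = out == m
    return out

3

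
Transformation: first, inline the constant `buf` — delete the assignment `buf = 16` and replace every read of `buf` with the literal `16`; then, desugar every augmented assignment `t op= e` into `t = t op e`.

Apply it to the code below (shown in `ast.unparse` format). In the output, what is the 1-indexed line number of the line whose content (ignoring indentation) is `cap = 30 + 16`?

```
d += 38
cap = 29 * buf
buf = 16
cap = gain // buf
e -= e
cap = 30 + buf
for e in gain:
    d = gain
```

5

Transformed code:
d = d + 38
cap = 29 * 16
cap = gain // 16
e = e - e
cap = 30 + 16
for e in gain:
    d = gain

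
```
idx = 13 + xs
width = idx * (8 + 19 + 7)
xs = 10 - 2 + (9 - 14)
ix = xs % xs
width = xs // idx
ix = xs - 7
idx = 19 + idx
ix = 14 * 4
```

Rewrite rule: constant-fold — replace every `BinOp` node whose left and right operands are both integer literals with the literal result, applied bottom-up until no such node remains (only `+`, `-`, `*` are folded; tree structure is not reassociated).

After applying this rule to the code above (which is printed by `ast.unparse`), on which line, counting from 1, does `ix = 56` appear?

Transformed code:
idx = 13 + xs
width = idx * 34
xs = 3
ix = xs % xs
width = xs // idx
ix = xs - 7
idx = 19 + idx
ix = 56

8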